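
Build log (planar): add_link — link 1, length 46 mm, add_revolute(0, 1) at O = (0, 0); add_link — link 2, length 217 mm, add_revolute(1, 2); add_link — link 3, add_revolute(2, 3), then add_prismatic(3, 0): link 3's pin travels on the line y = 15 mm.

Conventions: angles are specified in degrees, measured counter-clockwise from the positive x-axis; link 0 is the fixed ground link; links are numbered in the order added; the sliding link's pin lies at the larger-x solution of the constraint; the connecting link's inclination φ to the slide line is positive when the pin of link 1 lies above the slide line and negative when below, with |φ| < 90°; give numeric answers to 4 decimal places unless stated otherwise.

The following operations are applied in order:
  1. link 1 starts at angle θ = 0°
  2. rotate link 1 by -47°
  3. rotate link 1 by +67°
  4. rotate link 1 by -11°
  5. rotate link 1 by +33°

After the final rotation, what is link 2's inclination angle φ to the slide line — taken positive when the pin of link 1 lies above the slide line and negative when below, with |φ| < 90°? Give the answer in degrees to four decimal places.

geometry: r = 46 mm, L = 217 mm, e = 15 mm; θ starts at 0°
rotate link 1 by -47°: θ ← 0° -47° = -47°
rotate link 1 by +67°: θ ← -47° +67° = 20°
rotate link 1 by -11°: θ ← 20° -11° = 9°
rotate link 1 by +33°: θ ← 9° +33° = 42°
h = r sin θ − e = 30.780008 − 15 = 15.780008
sin φ = h / L = 15.780008 / 217 = 0.07271893
φ = arcsin(0.07271893) = 4.170169°

4.1702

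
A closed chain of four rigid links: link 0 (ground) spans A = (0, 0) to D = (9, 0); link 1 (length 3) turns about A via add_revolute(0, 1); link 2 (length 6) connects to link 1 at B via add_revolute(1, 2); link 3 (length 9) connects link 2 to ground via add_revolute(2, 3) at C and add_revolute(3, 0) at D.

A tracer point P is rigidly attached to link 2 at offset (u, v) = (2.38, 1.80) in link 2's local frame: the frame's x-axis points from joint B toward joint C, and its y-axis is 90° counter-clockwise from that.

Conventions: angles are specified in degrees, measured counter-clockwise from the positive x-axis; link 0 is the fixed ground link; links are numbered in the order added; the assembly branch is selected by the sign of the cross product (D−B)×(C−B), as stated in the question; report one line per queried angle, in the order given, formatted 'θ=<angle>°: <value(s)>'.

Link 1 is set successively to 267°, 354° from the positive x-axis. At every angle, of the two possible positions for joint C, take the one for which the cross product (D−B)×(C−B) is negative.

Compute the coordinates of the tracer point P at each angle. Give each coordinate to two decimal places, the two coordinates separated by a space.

A=(0,0), D=(9.00,0)
θ=267°: B = A + 3.00·(cos267°, sin267°) = (-0.1570, -2.9959)
θ=267°: |BD| = 9.6346
θ=267°: circle(B,6.00) ∩ circle(D,9.00): a=2.4820, h=5.4626
θ=267°:   candidates: C₊=(0.5034,2.9677) cross=52.630; C₋=(3.9005,-7.4159) cross=-52.630
θ=267°:   branch - wants cross < 0 → take C=(3.9005,-7.4159) (cross=-52.630)
θ=267°: ex = (C−B)/|BC| = (0.6763,-0.7367); ey = (0.7367,0.6763)
θ=267°: P = B + 2.38·ex + 1.80·ey = (2.7785,-3.5319)
θ=354°: B = A + 3.00·(cos354°, sin354°) = (2.9836, -0.3136)
θ=354°: |BD| = 6.0246
θ=354°: circle(B,6.00) ∩ circle(D,9.00): a=-0.7224, h=5.9564
θ=354°:   candidates: C₊=(1.9521,5.5971) cross=35.885; C₋=(2.5722,-6.2995) cross=-35.885
θ=354°:   branch - wants cross < 0 → take C=(2.5722,-6.2995) (cross=-35.885)
θ=354°: ex = (C−B)/|BC| = (-0.0686,-0.9976); ey = (0.9976,-0.0686)
θ=354°: P = B + 2.38·ex + 1.80·ey = (4.6162,-2.8114)

θ=267°: 2.78 -3.53
θ=354°: 4.62 -2.81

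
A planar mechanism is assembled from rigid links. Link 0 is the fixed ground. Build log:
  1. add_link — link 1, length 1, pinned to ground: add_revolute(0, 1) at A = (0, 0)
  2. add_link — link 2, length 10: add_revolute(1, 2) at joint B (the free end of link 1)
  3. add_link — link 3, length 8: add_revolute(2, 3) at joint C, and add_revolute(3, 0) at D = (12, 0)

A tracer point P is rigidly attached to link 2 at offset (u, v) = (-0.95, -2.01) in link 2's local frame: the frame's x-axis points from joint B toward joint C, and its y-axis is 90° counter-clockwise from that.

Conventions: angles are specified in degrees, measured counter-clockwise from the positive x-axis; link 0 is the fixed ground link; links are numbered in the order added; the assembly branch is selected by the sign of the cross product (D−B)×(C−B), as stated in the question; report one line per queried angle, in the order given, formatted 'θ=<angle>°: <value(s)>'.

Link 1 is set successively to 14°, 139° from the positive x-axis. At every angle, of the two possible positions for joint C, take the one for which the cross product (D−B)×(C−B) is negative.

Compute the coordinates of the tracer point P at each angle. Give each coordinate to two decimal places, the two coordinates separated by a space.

A=(0,0), D=(12.00,0)
θ=14°: B = A + 1.00·(cos14°, sin14°) = (0.9703, 0.2419)
θ=14°: |BD| = 11.0324
θ=14°: circle(B,10.00) ∩ circle(D,8.00): a=7.1477, h=6.9936
θ=14°:   candidates: C₊=(8.2697,7.0771) cross=77.155; C₋=(7.9630,-6.9067) cross=-77.155
θ=14°:   branch - wants cross < 0 → take C=(7.9630,-6.9067) (cross=-77.155)
θ=14°: ex = (C−B)/|BC| = (0.6993,-0.7149); ey = (0.7149,0.6993)
θ=14°: P = B + -0.95·ex + -2.01·ey = (-1.1309,-0.4845)
θ=139°: B = A + 1.00·(cos139°, sin139°) = (-0.7547, 0.6561)
θ=139°: |BD| = 12.7716
θ=139°: circle(B,10.00) ∩ circle(D,8.00): a=7.7952, h=6.2638
θ=139°:   candidates: C₊=(7.3519,6.5112) cross=79.999; C₋=(6.7084,-5.9999) cross=-79.999
θ=139°:   branch - wants cross < 0 → take C=(6.7084,-5.9999) (cross=-79.999)
θ=139°: ex = (C−B)/|BC| = (0.7463,-0.6656); ey = (0.6656,0.7463)
θ=139°: P = B + -0.95·ex + -2.01·ey = (-2.8016,-0.2117)

θ=14°: -1.13 -0.48
θ=139°: -2.80 -0.21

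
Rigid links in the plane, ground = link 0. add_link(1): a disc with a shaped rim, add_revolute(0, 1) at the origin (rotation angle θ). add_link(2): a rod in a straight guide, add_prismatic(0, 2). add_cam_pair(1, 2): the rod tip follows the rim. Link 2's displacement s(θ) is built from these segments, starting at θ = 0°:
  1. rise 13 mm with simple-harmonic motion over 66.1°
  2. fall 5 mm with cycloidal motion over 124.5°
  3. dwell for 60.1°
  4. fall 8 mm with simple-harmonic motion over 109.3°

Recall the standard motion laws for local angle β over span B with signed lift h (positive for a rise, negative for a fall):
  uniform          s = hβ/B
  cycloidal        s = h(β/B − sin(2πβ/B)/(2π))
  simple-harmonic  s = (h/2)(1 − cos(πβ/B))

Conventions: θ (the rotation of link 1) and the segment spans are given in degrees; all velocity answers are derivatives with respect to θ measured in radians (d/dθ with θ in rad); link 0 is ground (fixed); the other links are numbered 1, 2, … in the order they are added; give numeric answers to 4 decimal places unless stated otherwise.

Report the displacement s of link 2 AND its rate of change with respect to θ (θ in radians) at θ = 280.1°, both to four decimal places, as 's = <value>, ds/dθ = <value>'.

segment 1 (0° to 66.1°, simple-harmonic, h = 13) is passed completely: s = 0.0000 + (13) = 13.0000
segment 2 (66.1° to 190.6°, cycloidal, h = -5) is passed completely: s = 13.0000 + (-5) = 8.0000
segment 3 (190.6° to 250.7°, dwell): s unchanged at 8.0000
θ = 280.1° falls in segment 4 (250.7° to 360°, simple-harmonic, h = -8): β = 280.1 − 250.7 = 29.4°, B = 109.3°; Δs = -8/2·(1 − cos(π·0.2690)) = -1.3452; s = 8.0000 − 1.3452 = 6.6548
velocity in seg [250.7°–360°] (simple-harmonic), θ in radians: β = 29.4° = 0.5131 rad, B = 109.3° = 1.9076 rad; ds/dθ = (πh/(2B)) sin(πβ/B) = (π·(-8)/(2·1.9076)) sin(π·0.2690) = -4.927339 mm/rad

s = 6.6548, ds/dθ = -4.9273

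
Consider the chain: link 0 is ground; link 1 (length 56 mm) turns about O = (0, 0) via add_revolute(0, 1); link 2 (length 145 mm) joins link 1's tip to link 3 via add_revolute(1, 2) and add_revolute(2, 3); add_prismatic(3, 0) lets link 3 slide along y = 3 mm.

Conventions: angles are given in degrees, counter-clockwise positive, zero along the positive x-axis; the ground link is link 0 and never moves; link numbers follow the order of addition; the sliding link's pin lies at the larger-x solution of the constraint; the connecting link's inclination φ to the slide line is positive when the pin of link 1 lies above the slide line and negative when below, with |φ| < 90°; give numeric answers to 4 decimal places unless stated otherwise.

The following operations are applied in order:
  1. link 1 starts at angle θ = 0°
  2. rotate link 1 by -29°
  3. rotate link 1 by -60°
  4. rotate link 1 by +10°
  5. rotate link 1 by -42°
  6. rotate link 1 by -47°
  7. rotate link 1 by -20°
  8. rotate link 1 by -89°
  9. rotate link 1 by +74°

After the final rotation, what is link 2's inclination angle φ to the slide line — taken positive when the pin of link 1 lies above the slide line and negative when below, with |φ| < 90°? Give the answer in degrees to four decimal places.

geometry: r = 56 mm, L = 145 mm, e = 3 mm; θ starts at 0°
rotate link 1 by -29°: θ ← 0° -29° = -29°
rotate link 1 by -60°: θ ← -29° -60° = -89°
rotate link 1 by +10°: θ ← -89° +10° = -79°
rotate link 1 by -42°: θ ← -79° -42° = -121°
rotate link 1 by -47°: θ ← -121° -47° = -168°
rotate link 1 by -20°: θ ← -168° -20° = -188°
rotate link 1 by -89°: θ ← -188° -89° = -277°
rotate link 1 by +74°: θ ← -277° +74° = -203°
h = r sin θ − e = 21.880943 − 3 = 18.880943
sin φ = h / L = 18.880943 / 145 = 0.13021340
φ = arcsin(0.13021340) = 7.481924°

7.4819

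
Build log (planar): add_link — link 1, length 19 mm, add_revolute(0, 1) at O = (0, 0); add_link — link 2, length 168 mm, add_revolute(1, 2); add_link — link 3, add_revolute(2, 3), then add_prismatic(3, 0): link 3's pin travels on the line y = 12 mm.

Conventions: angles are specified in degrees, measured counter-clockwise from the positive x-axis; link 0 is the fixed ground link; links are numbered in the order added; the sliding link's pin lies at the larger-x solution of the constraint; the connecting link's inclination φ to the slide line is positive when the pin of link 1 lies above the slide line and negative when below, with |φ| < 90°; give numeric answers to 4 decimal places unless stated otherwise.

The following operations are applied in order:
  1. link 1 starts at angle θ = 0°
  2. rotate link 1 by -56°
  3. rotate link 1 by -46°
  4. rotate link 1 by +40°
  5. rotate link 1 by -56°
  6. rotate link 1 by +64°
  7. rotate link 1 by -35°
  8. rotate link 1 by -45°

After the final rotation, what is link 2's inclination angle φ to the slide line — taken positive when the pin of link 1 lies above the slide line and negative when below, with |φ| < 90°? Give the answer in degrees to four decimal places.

geometry: r = 19 mm, L = 168 mm, e = 12 mm; θ starts at 0°
rotate link 1 by -56°: θ ← 0° -56° = -56°
rotate link 1 by -46°: θ ← -56° -46° = -102°
rotate link 1 by +40°: θ ← -102° +40° = -62°
rotate link 1 by -56°: θ ← -62° -56° = -118°
rotate link 1 by +64°: θ ← -118° +64° = -54°
rotate link 1 by -35°: θ ← -54° -35° = -89°
rotate link 1 by -45°: θ ← -89° -45° = -134°
h = r sin θ − e = -13.667456 − 12 = -25.667456
sin φ = h / L = -25.667456 / 168 = -0.15278248
φ = arcsin(-0.15278248) = -8.788210°

-8.7882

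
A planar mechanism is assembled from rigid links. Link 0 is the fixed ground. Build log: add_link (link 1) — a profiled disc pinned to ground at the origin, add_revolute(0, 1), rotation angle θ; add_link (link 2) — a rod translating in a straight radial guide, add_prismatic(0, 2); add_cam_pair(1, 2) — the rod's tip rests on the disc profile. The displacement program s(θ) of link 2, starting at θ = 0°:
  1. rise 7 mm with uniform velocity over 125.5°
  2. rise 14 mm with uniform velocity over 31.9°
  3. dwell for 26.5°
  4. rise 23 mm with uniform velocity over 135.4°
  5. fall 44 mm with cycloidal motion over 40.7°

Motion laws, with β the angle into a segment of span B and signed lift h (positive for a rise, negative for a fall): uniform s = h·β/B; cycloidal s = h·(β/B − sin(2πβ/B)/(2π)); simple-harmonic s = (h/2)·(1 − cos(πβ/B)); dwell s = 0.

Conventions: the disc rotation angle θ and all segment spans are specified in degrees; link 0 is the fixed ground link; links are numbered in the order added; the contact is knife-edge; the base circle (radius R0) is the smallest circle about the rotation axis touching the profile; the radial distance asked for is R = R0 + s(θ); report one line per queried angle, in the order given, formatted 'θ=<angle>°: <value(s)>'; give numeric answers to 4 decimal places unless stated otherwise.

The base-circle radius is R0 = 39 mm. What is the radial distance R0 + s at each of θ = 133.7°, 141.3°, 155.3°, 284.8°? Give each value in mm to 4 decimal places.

seg 1 [0°–125.5°] uniform, h=7: full span → s += 7 → s = 7.0000
seg 2 [125.5°–157.4°] uniform, h=14: θ=133.7° here. β=8.2, B=31.9. 14·8.2/31.9 = 3.5987 → s = 10.5987
seg 2 [125.5°–157.4°] uniform, h=14: θ=141.3° here. β=15.8, B=31.9. 14·15.8/31.9 = 6.9342 → s = 13.9342
seg 2 [125.5°–157.4°] uniform, h=14: θ=155.3° here. β=29.8, B=31.9. 14·29.8/31.9 = 13.0784 → s = 20.0784
seg 2 [125.5°–157.4°] uniform, h=14: full span → s += 14 → s = 21.0000
seg 3 [157.4°–183.9°] dwell: s stays 21.0000
seg 4 [183.9°–319.3°] uniform, h=23: θ=284.8° here. β=100.9, B=135.4. 23·100.9/135.4 = 17.1396 → s = 38.1396
θ=133.7°: R = R0 + s = 39 + 10.5987 = 49.5987
θ=141.3°: R = R0 + s = 39 + 13.9342 = 52.9342
θ=155.3°: R = R0 + s = 39 + 20.0784 = 59.0784
θ=284.8°: R = R0 + s = 39 + 38.1396 = 77.1396

θ=133.7°: 49.5987
θ=141.3°: 52.9342
θ=155.3°: 59.0784
θ=284.8°: 77.1396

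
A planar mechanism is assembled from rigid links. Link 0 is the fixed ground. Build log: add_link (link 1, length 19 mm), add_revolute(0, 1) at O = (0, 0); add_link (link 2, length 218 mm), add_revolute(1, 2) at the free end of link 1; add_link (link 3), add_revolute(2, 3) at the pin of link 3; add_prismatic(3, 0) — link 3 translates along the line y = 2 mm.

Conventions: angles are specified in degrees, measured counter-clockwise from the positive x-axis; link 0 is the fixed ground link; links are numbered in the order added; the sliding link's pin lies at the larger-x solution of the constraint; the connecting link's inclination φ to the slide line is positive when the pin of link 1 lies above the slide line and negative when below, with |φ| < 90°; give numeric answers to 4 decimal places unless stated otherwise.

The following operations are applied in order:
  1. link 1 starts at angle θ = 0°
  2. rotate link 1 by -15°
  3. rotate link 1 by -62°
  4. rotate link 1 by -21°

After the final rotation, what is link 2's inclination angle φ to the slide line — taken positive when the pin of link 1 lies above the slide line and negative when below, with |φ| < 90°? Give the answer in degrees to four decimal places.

geometry: r = 19 mm, L = 218 mm, e = 2 mm; θ starts at 0°
rotate link 1 by -15°: θ ← 0° -15° = -15°
rotate link 1 by -62°: θ ← -15° -62° = -77°
rotate link 1 by -21°: θ ← -77° -21° = -98°
h = r sin θ − e = -18.815093 − 2 = -20.815093
sin φ = h / L = -20.815093 / 218 = -0.09548208
φ = arcsin(-0.09548208) = -5.479067°

-5.4791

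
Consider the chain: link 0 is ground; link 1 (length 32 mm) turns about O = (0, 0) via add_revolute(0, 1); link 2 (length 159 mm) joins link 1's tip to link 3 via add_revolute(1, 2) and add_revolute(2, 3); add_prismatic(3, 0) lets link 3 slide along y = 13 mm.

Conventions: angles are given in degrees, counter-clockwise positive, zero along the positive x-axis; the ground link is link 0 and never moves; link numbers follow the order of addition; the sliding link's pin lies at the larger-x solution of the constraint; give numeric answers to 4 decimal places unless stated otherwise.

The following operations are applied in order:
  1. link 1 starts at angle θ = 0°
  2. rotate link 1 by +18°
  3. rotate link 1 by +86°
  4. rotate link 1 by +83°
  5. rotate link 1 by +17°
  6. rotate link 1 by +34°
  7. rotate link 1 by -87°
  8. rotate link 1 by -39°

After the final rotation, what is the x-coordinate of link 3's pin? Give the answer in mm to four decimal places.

geometry: r = 32 mm, L = 159 mm, e = 13 mm; θ starts at 0°
rotate link 1 by +18°: θ ← 0° +18° = 18°
rotate link 1 by +86°: θ ← 18° +86° = 104°
rotate link 1 by +83°: θ ← 104° +83° = 187°
rotate link 1 by +17°: θ ← 187° +17° = 204°
rotate link 1 by +34°: θ ← 204° +34° = 238°
rotate link 1 by -87°: θ ← 238° -87° = 151°
rotate link 1 by -39°: θ ← 151° -39° = 112°
crank pin P = (r cos θ, r sin θ) = (-11.987411, 29.669883)
h = r sin θ − e = 29.669883 − 13 = 16.669883
x = r cos θ + √(L² − h²) = -11.987411 + 158.123733 = 146.136322

146.1363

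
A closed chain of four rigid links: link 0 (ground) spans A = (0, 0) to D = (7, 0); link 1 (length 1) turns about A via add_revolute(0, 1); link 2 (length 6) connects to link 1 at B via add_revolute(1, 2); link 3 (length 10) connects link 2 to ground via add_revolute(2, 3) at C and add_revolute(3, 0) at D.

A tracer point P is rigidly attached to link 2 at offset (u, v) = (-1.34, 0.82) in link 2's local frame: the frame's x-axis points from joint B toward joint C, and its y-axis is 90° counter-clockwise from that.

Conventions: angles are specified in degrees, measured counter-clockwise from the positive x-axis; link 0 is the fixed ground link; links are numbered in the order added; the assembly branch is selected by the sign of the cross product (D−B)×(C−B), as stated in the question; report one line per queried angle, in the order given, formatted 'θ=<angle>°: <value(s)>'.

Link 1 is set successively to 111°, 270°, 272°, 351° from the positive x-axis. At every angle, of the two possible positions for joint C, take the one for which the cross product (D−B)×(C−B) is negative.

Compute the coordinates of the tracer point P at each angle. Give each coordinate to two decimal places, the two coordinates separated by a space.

A=(0,0), D=(7.00,0)
θ=111°: B = A + 1.00·(cos111°, sin111°) = (-0.3584, 0.9336)
θ=111°: |BD| = 7.4174
θ=111°: circle(B,6.00) ∩ circle(D,10.00): a=-0.6055, h=5.9694
θ=111°:   candidates: C₊=(-0.2078,6.9317) cross=44.277; C₋=(-1.7104,-4.9121) cross=-44.277
θ=111°:   branch - wants cross < 0 → take C=(-1.7104,-4.9121) (cross=-44.277)
θ=111°: ex = (C−B)/|BC| = (-0.2253,-0.9743); ey = (0.9743,-0.2253)
θ=111°: P = B + -1.34·ex + 0.82·ey = (0.7425,2.0543)
θ=270°: B = A + 1.00·(cos270°, sin270°) = (-0.0000, -1.0000)
θ=270°: |BD| = 7.0711
θ=270°: circle(B,6.00) ∩ circle(D,10.00): a=-0.9899, h=5.9178
θ=270°:   candidates: C₊=(-1.8169,4.7183) cross=41.845; C₋=(-0.1431,-6.9983) cross=-41.845
θ=270°:   branch - wants cross < 0 → take C=(-0.1431,-6.9983) (cross=-41.845)
θ=270°: ex = (C−B)/|BC| = (-0.0239,-0.9997); ey = (0.9997,-0.0239)
θ=270°: P = B + -1.34·ex + 0.82·ey = (0.8517,0.3201)
θ=272°: B = A + 1.00·(cos272°, sin272°) = (0.0349, -0.9994)
θ=272°: |BD| = 7.0364
θ=272°: circle(B,6.00) ∩ circle(D,10.00): a=-1.0295, h=5.9110
θ=272°:   candidates: C₊=(-1.8238,4.7055) cross=41.592; C₋=(-0.1447,-6.9967) cross=-41.592
θ=272°:   branch - wants cross < 0 → take C=(-0.1447,-6.9967) (cross=-41.592)
θ=272°: ex = (C−B)/|BC| = (-0.0299,-0.9996); ey = (0.9996,-0.0299)
θ=272°: P = B + -1.34·ex + 0.82·ey = (0.8946,0.3155)
θ=351°: B = A + 1.00·(cos351°, sin351°) = (0.9877, -0.1564)
θ=351°: |BD| = 6.0143
θ=351°: circle(B,6.00) ∩ circle(D,10.00): a=-2.3134, h=5.5361
θ=351°:   candidates: C₊=(-1.4690,5.3176) cross=33.296; C₋=(-1.1810,-5.7508) cross=-33.296
θ=351°:   branch - wants cross < 0 → take C=(-1.1810,-5.7508) (cross=-33.296)
θ=351°: ex = (C−B)/|BC| = (-0.3614,-0.9324); ey = (0.9324,-0.3614)
θ=351°: P = B + -1.34·ex + 0.82·ey = (2.2366,0.7966)

θ=111°: 0.74 2.05
θ=270°: 0.85 0.32
θ=272°: 0.89 0.32
θ=351°: 2.24 0.80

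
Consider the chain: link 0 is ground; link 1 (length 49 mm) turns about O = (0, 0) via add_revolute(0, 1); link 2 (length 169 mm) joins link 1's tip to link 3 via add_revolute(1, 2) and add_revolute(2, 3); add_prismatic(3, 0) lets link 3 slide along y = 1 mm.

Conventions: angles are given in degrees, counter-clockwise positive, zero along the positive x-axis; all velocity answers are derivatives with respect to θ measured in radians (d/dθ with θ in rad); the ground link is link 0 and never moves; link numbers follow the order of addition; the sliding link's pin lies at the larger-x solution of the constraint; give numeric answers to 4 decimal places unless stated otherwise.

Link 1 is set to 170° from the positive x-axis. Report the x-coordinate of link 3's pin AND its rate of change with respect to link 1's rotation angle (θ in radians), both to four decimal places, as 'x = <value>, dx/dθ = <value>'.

geometry: r = 49 mm, L = 169 mm, e = 1 mm
crank pin P = (r cos θ, r sin θ) = (-48.255580, 8.508761)
h = r sin θ − e = 8.508761 − 1 = 7.508761
x = r cos θ + √(L² − h²) = -48.255580 + 168.833108 = 120.577529
dx/dθ = −r sin θ − h·r cos θ/√(L² − h²) (θ in radians; h = 7.508761) = -6.362620

x = 120.5775, dx/dθ = -6.3626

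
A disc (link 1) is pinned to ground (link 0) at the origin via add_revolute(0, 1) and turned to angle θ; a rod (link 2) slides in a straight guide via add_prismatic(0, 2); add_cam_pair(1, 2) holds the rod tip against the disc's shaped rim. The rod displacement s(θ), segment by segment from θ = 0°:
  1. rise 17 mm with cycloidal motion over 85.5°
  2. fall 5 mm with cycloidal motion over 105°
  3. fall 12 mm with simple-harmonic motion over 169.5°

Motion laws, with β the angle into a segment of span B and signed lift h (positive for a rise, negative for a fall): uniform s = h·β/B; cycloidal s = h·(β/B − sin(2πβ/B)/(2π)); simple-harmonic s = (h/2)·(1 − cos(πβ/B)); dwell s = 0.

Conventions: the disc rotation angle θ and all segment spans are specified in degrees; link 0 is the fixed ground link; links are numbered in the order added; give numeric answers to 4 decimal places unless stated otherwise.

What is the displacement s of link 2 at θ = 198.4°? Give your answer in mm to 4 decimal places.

segment 1 (0° to 85.5°, cycloidal, h = 17) is passed completely: s = 0.0000 + (17) = 17.0000
segment 2 (85.5° to 190.5°, cycloidal, h = -5) is passed completely: s = 17.0000 + (-5) = 12.0000
θ = 198.4° falls in segment 3 (190.5° to 360°, simple-harmonic, h = -12): β = 198.4 − 190.5 = 7.9°, B = 169.5°; Δs = -12/2·(1 − cos(π·0.0466)) = -0.0642; s = 12.0000 − 0.0642 = 11.9358

11.9358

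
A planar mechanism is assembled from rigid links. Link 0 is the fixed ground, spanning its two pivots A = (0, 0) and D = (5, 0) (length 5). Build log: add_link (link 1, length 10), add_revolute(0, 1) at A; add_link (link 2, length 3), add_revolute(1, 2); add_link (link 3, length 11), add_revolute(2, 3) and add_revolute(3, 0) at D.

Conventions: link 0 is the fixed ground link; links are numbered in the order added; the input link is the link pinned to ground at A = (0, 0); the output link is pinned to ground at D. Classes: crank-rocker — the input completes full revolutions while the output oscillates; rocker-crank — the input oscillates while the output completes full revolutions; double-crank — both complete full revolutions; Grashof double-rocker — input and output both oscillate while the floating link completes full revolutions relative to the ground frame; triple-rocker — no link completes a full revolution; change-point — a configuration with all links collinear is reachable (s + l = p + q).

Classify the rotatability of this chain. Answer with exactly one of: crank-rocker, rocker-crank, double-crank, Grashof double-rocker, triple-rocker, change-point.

lengths: ground=5, input=10, coupler=3, output=11
sorted: s=3 (shortest), l=11 (longest), p+q=15
s + l = 14 vs p + q = 15
s + l < p + q (Grashof) with shortest = coupler link → Grashof double-rocker

Grashof double-rocker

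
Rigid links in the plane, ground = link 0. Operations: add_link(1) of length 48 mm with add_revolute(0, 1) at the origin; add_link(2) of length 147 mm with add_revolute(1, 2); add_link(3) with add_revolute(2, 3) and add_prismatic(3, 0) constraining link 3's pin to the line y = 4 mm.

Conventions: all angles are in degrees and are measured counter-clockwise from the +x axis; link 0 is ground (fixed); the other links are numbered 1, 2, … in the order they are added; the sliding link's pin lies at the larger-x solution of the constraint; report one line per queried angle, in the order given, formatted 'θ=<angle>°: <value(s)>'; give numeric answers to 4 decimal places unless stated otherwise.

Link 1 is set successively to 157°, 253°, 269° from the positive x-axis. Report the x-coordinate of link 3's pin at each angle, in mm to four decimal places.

geometry: r = 48 mm, L = 147 mm, e = 4 mm
θ=157°: crank pin P = (r cos θ, r sin θ) = (-44.184233, 18.755094)
θ=157°: h = r sin θ − e = 18.755094 − 4 = 14.755094
θ=157°: x = r cos θ + √(L² − h²) = -44.184233 + 146.257606 = 102.073373
θ=253°: crank pin P = (r cos θ, r sin θ) = (-14.033842, -45.902628)
θ=253°: h = r sin θ − e = -45.902628 − 4 = -49.902628
θ=253°: x = r cos θ + √(L² − h²) = -14.033842 + 138.270487 = 124.236646
θ=269°: crank pin P = (r cos θ, r sin θ) = (-0.837716, -47.992689)
θ=269°: h = r sin θ − e = -47.992689 − 4 = -51.992689
θ=269°: x = r cos θ + √(L² − h²) = -0.837716 + 137.498219 = 136.660504

θ=157°: 102.0734
θ=253°: 124.2366
θ=269°: 136.6605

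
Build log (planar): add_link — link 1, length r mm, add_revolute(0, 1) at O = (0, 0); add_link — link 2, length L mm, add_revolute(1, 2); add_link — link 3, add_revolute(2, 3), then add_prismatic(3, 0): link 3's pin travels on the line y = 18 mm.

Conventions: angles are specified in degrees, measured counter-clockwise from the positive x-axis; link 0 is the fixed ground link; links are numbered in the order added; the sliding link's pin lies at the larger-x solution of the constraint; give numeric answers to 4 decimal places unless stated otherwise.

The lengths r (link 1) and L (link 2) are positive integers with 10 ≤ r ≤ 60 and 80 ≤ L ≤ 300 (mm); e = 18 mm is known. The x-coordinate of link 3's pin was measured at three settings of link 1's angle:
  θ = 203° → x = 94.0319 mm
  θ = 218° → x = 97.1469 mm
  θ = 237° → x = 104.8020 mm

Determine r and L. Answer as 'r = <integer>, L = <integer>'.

constraint per measurement: (x − r cos θ)² + (r sin θ − e)² = L²
subtracting the θ₁ and θ₂ equations cancels the r² and L² terms:
r = (x₁² − x₂²) / (2[(x₁cos θ₁ + e sin θ₁) − (x₂cos θ₂ + e sin θ₂)]) = 49.9996 → r = 50
L² = (x₁ − r cos θ₁)² + (r sin θ₁ − e)² = 21024.9963 → L = 145.0000 → L = 145
check at θ₃=237°: x = 104.8020 (printed 104.8020) ✓

r = 50, L = 145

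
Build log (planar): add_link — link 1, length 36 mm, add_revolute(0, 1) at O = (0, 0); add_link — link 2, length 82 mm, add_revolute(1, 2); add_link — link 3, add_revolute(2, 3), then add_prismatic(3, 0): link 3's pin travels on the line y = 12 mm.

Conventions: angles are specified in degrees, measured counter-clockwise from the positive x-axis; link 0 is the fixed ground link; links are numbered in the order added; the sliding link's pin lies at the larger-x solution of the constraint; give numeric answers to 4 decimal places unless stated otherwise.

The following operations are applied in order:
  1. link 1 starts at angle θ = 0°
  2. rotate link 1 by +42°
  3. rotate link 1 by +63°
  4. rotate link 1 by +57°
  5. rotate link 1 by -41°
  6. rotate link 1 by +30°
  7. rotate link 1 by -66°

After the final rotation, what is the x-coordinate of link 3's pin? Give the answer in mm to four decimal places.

geometry: r = 36 mm, L = 82 mm, e = 12 mm; θ starts at 0°
rotate link 1 by +42°: θ ← 0° +42° = 42°
rotate link 1 by +63°: θ ← 42° +63° = 105°
rotate link 1 by +57°: θ ← 105° +57° = 162°
rotate link 1 by -41°: θ ← 162° -41° = 121°
rotate link 1 by +30°: θ ← 121° +30° = 151°
rotate link 1 by -66°: θ ← 151° -66° = 85°
crank pin P = (r cos θ, r sin θ) = (3.137607, 35.863009)
h = r sin θ − e = 35.863009 − 12 = 23.863009
x = r cos θ + √(L² − h²) = 3.137607 + 78.450983 = 81.588590

81.5886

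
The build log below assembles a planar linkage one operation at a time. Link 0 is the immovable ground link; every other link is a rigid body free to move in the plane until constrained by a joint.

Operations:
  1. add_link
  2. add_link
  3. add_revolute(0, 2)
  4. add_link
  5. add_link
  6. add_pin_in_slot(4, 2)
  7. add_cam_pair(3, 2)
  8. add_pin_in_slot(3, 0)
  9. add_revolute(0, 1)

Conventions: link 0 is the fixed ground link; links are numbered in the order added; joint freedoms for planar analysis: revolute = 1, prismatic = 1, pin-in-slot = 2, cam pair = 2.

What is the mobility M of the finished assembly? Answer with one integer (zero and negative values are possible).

(L,J1,J2)=(1,0,0); link0 fixed
link1: (2,0,0)
link2: (3,0,0)
R 0-2 [J1]: (3,1,0)
link3: (4,1,0)
link4: (5,1,0)
PS 4-2 [J2]: (5,1,1)
C 3-2 [J2]: (5,1,2)
PS 3-0 [J2]: (5,1,3)
R 0-1 [J1]: (5,2,3)
Grübler: 3·4 − 2·2 − 3 = 5

M = 5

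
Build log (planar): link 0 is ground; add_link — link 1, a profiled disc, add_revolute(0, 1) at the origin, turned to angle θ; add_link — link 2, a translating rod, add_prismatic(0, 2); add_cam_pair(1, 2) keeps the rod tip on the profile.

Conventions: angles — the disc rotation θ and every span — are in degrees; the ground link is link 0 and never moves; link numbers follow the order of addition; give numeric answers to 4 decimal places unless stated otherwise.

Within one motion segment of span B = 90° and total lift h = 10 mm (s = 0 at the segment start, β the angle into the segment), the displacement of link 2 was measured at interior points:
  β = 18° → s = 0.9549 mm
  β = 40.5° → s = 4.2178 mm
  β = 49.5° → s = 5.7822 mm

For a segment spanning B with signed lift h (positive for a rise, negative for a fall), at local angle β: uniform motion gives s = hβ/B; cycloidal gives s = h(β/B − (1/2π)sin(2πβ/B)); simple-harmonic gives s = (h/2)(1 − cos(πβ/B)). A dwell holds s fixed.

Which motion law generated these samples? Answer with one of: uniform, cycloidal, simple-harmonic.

candidates at β/B = r: uniform s = h·r (linear in β); cycloidal s = h·(r − sin(2πr)/(2π)); simple-harmonic s = (h/2)(1 − cos(πr))
β=18°: printed 0.9549 | uniform 2.0000, cycloidal 0.4863, simple-harmonic 0.9549
β=40.5°: printed 4.2178 | uniform 4.5000, cycloidal 4.0082, simple-harmonic 4.2178
β=49.5°: printed 5.7822 | uniform 5.5000, cycloidal 5.9918, simple-harmonic 5.7822
only one law matches every sample → simple-harmonic

simple-harmonic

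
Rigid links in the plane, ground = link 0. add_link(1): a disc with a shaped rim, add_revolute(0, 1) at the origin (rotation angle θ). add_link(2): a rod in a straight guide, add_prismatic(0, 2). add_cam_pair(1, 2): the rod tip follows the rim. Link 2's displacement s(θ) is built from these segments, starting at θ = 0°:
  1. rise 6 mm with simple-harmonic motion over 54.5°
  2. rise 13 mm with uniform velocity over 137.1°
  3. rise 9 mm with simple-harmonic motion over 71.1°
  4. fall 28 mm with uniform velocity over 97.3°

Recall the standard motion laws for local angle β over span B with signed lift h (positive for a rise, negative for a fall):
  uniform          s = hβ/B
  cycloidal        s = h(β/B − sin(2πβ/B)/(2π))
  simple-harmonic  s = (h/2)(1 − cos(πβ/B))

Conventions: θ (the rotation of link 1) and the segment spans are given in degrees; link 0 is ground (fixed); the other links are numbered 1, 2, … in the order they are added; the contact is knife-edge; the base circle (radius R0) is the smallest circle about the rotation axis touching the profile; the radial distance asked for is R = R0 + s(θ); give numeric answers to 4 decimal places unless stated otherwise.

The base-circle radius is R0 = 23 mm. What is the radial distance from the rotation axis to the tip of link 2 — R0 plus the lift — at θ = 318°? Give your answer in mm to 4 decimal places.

segment 1 (0° to 54.5°, simple-harmonic, h = 6) is passed completely: s = 0.0000 + (6) = 6.0000
segment 2 (54.5° to 191.6°, uniform, h = 13) is passed completely: s = 6.0000 + (13) = 19.0000
segment 3 (191.6° to 262.7°, simple-harmonic, h = 9) is passed completely: s = 19.0000 + (9) = 28.0000
θ = 318° falls in segment 4 (262.7° to 360°, uniform, h = -28): β = 318 − 262.7 = 55.3°, B = 97.3°; Δs = -28·55.3/97.3 = -15.9137; s = 28.0000 − 15.9137 = 12.0863
R = R0 + s = 23 + 12.0863 = 35.0863

35.0863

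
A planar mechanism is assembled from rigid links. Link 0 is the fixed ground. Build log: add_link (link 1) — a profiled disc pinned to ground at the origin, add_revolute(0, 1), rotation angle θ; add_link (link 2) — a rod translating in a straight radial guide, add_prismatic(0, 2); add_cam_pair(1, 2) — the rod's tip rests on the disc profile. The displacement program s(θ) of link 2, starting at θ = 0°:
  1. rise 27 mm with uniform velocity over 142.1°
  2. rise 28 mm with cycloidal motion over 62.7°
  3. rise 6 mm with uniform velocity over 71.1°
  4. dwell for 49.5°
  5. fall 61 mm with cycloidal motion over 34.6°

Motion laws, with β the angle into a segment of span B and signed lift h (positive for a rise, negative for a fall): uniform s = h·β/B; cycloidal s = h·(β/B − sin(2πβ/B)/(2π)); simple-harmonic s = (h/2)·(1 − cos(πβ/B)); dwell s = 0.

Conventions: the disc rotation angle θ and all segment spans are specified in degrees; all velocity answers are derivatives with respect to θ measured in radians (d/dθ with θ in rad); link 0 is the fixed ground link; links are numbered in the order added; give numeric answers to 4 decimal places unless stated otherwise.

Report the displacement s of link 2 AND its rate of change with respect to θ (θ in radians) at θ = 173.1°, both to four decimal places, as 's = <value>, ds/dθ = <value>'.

seg 1 [0°–142.1°] uniform, h=27: full span → s += 27 → s = 27.0000
seg 2 [142.1°–204.8°] cycloidal, h=28: θ=173.1° here. β=31, B=62.7. 28·(0.4944 − sin(2π·0.4944)/(2π)) = 13.6874 → s = 40.6874
velocity in seg [142.1°–204.8°] (cycloidal), θ in radians: β = 31° = 0.5411 rad, B = 62.7° = 1.0943 rad; ds/dθ = (h/B)(1 − cos(2πβ/B)) = (28/1.0943)(1 − cos(2π·0.4944)) = 51.157528 mm/rad

s = 40.6874, ds/dθ = 51.1575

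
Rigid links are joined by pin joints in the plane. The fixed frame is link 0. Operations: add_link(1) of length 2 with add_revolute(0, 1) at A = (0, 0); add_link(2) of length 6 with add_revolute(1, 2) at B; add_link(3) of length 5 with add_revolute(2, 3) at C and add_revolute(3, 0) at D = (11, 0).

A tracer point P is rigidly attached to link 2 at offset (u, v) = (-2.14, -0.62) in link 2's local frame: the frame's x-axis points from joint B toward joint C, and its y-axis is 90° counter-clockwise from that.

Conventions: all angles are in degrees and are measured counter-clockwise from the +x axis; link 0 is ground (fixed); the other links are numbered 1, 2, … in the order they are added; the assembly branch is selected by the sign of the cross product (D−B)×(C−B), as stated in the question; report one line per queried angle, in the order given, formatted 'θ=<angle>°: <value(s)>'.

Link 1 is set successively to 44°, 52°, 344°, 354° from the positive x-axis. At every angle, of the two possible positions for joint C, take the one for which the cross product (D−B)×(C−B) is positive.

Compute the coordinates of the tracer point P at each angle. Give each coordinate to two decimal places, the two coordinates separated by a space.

A=(0,0), D=(11.00,0)
θ=44°: B = A + 2.00·(cos44°, sin44°) = (1.4387, 1.3893)
θ=44°: |BD| = 9.6617
θ=44°: circle(B,6.00) ∩ circle(D,5.00): a=5.4001, h=2.6151
θ=44°:   candidates: C₊=(7.1587,3.2007) cross=25.266; C₋=(6.4066,-1.9751) cross=-25.266
θ=44°:   branch + wants cross > 0 → take C=(7.1587,3.2007) (cross=25.266)
θ=44°: ex = (C−B)/|BC| = (0.9533,0.3019); ey = (-0.3019,0.9533)
θ=44°: P = B + -2.14·ex + -0.62·ey = (-0.4143,0.1522)
θ=52°: B = A + 2.00·(cos52°, sin52°) = (1.2313, 1.5760)
θ=52°: |BD| = 9.8950
θ=52°: circle(B,6.00) ∩ circle(D,5.00): a=5.5033, h=2.3903
θ=52°:   candidates: C₊=(7.0451,3.0592) cross=23.652; C₋=(6.2837,-1.6603) cross=-23.652
θ=52°:   branch + wants cross > 0 → take C=(7.0451,3.0592) (cross=23.652)
θ=52°: ex = (C−B)/|BC| = (0.9690,0.2472); ey = (-0.2472,0.9690)
θ=52°: P = B + -2.14·ex + -0.62·ey = (-0.6890,0.4463)
θ=344°: B = A + 2.00·(cos344°, sin344°) = (1.9225, -0.5513)
θ=344°: |BD| = 9.0942
θ=344°: circle(B,6.00) ∩ circle(D,5.00): a=5.1519, h=3.0754
θ=344°:   candidates: C₊=(6.8785,2.8308) cross=27.968; C₋=(7.2514,-3.3087) cross=-27.968
θ=344°:   branch + wants cross > 0 → take C=(6.8785,2.8308) (cross=27.968)
θ=344°: ex = (C−B)/|BC| = (0.8260,0.5637); ey = (-0.5637,0.8260)
θ=344°: P = B + -2.14·ex + -0.62·ey = (0.5044,-2.2697)
θ=354°: B = A + 2.00·(cos354°, sin354°) = (1.9890, -0.2091)
θ=354°: |BD| = 9.0134
θ=354°: circle(B,6.00) ∩ circle(D,5.00): a=5.1169, h=3.1333
θ=354°:   candidates: C₊=(7.0319,3.0421) cross=28.241; C₋=(7.1772,-3.2228) cross=-28.241
θ=354°:   branch + wants cross > 0 → take C=(7.0319,3.0421) (cross=28.241)
θ=354°: ex = (C−B)/|BC| = (0.8405,0.5419); ey = (-0.5419,0.8405)
θ=354°: P = B + -2.14·ex + -0.62·ey = (0.5264,-1.8897)

θ=44°: -0.41 0.15
θ=52°: -0.69 0.45
θ=344°: 0.50 -2.27
θ=354°: 0.53 -1.89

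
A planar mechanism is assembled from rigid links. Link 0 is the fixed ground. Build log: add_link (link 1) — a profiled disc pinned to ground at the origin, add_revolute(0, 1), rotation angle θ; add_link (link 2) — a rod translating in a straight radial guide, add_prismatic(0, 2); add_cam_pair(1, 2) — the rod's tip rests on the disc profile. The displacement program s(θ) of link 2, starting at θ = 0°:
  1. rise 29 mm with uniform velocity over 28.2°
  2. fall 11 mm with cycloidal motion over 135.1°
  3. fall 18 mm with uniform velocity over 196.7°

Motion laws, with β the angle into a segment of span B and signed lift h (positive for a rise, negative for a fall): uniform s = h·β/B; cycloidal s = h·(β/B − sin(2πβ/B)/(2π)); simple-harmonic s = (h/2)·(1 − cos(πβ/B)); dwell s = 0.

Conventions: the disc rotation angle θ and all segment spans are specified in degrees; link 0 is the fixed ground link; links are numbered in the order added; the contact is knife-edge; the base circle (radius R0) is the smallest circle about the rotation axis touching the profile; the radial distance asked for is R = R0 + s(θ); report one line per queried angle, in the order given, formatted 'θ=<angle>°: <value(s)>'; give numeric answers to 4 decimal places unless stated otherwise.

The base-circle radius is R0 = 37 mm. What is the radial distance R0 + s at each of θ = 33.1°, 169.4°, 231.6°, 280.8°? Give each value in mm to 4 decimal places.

seg 1 [0°–28.2°] uniform, h=29: full span → s += 29 → s = 29.0000
seg 2 [28.2°–163.3°] cycloidal, h=-11: θ=33.1° here. β=4.9, B=135.1. -11·(0.0363 − sin(2π·0.0363)/(2π)) = -0.0034 → s = 28.9966
seg 2 [28.2°–163.3°] cycloidal, h=-11: full span → s += -11 → s = 18.0000
seg 3 [163.3°–360°] uniform, h=-18: θ=169.4° here. β=6.1, B=196.7. -18·6.1/196.7 = -0.5582 → s = 17.4418
seg 3 [163.3°–360°] uniform, h=-18: θ=231.6° here. β=68.3, B=196.7. -18·68.3/196.7 = -6.2501 → s = 11.7499
seg 3 [163.3°–360°] uniform, h=-18: θ=280.8° here. β=117.5, B=196.7. -18·117.5/196.7 = -10.7524 → s = 7.2476
θ=33.1°: R = R0 + s = 37 + 28.9966 = 65.9966
θ=169.4°: R = R0 + s = 37 + 17.4418 = 54.4418
θ=231.6°: R = R0 + s = 37 + 11.7499 = 48.7499
θ=280.8°: R = R0 + s = 37 + 7.2476 = 44.2476

θ=33.1°: 65.9966
θ=169.4°: 54.4418
θ=231.6°: 48.7499
θ=280.8°: 44.2476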